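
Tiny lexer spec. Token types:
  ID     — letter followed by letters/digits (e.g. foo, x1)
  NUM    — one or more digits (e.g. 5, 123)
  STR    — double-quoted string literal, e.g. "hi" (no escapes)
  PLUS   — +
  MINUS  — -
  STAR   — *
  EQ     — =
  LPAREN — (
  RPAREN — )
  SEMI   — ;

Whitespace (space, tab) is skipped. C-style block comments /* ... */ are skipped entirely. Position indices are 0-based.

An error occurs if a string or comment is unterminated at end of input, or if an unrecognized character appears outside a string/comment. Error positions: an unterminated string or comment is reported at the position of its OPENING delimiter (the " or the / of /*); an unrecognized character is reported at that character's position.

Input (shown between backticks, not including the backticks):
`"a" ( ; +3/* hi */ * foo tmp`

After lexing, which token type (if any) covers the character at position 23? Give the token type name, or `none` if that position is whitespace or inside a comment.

Answer: ID

Derivation:
pos=0: enter STRING mode
pos=0: emit STR "a" (now at pos=3)
pos=4: emit LPAREN '('
pos=6: emit SEMI ';'
pos=8: emit PLUS '+'
pos=9: emit NUM '3' (now at pos=10)
pos=10: enter COMMENT mode (saw '/*')
exit COMMENT mode (now at pos=18)
pos=19: emit STAR '*'
pos=21: emit ID 'foo' (now at pos=24)
pos=25: emit ID 'tmp' (now at pos=28)
DONE. 8 tokens: [STR, LPAREN, SEMI, PLUS, NUM, STAR, ID, ID]
Position 23: char is 'o' -> ID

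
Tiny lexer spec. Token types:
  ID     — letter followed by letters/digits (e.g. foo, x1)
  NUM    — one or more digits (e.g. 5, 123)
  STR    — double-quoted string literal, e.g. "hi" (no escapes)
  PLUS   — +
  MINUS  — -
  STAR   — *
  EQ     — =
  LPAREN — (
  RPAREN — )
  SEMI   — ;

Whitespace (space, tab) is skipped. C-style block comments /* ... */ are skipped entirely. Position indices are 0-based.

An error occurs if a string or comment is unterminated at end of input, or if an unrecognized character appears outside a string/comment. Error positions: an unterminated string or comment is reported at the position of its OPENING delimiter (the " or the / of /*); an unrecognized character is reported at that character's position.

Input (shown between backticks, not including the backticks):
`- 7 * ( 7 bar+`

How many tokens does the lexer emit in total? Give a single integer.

Answer: 7

Derivation:
pos=0: emit MINUS '-'
pos=2: emit NUM '7' (now at pos=3)
pos=4: emit STAR '*'
pos=6: emit LPAREN '('
pos=8: emit NUM '7' (now at pos=9)
pos=10: emit ID 'bar' (now at pos=13)
pos=13: emit PLUS '+'
DONE. 7 tokens: [MINUS, NUM, STAR, LPAREN, NUM, ID, PLUS]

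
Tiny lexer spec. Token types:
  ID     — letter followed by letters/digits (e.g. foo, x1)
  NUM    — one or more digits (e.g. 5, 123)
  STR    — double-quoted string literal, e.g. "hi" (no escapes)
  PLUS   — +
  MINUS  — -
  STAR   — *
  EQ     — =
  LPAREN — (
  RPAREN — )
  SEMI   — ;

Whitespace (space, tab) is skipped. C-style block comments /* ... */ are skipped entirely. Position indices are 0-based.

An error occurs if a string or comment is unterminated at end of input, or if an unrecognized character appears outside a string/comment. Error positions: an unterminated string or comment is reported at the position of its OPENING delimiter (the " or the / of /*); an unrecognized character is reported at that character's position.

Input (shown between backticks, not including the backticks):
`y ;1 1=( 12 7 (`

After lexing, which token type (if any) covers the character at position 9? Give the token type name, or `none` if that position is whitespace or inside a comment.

pos=0: emit ID 'y' (now at pos=1)
pos=2: emit SEMI ';'
pos=3: emit NUM '1' (now at pos=4)
pos=5: emit NUM '1' (now at pos=6)
pos=6: emit EQ '='
pos=7: emit LPAREN '('
pos=9: emit NUM '12' (now at pos=11)
pos=12: emit NUM '7' (now at pos=13)
pos=14: emit LPAREN '('
DONE. 9 tokens: [ID, SEMI, NUM, NUM, EQ, LPAREN, NUM, NUM, LPAREN]
Position 9: char is '1' -> NUM

Answer: NUM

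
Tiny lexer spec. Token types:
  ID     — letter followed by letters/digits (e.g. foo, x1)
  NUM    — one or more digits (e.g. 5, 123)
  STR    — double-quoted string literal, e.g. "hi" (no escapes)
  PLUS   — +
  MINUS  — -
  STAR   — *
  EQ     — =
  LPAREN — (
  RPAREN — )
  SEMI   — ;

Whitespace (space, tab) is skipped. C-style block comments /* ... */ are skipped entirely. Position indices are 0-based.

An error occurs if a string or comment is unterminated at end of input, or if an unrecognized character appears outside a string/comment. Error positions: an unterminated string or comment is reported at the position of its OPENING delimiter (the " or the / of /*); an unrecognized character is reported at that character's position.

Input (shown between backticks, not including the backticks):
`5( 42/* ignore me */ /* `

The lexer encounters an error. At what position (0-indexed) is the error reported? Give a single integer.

Answer: 21

Derivation:
pos=0: emit NUM '5' (now at pos=1)
pos=1: emit LPAREN '('
pos=3: emit NUM '42' (now at pos=5)
pos=5: enter COMMENT mode (saw '/*')
exit COMMENT mode (now at pos=20)
pos=21: enter COMMENT mode (saw '/*')
pos=21: ERROR — unterminated comment (reached EOF)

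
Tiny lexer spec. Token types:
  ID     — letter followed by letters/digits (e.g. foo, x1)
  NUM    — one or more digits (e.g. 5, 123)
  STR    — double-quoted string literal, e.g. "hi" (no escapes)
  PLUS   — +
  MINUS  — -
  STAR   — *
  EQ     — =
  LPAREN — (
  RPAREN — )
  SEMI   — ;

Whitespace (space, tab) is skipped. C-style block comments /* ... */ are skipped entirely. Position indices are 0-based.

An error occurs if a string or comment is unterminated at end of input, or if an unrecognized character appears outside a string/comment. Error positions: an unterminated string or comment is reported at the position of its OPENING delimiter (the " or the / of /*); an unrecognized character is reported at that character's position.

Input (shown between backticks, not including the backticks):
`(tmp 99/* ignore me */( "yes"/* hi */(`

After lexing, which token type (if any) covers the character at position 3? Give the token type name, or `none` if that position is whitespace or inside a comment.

Answer: ID

Derivation:
pos=0: emit LPAREN '('
pos=1: emit ID 'tmp' (now at pos=4)
pos=5: emit NUM '99' (now at pos=7)
pos=7: enter COMMENT mode (saw '/*')
exit COMMENT mode (now at pos=22)
pos=22: emit LPAREN '('
pos=24: enter STRING mode
pos=24: emit STR "yes" (now at pos=29)
pos=29: enter COMMENT mode (saw '/*')
exit COMMENT mode (now at pos=37)
pos=37: emit LPAREN '('
DONE. 6 tokens: [LPAREN, ID, NUM, LPAREN, STR, LPAREN]
Position 3: char is 'p' -> ID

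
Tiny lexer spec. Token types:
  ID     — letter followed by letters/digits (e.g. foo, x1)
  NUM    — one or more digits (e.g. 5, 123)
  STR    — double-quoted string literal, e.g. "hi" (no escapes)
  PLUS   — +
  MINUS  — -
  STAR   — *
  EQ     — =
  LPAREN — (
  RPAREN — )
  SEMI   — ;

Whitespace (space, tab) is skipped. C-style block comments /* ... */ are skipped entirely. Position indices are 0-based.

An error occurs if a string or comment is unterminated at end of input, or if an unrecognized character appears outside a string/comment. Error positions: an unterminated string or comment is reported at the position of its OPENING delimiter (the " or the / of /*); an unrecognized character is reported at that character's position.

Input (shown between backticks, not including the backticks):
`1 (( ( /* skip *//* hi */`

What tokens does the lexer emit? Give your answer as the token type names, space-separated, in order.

Answer: NUM LPAREN LPAREN LPAREN

Derivation:
pos=0: emit NUM '1' (now at pos=1)
pos=2: emit LPAREN '('
pos=3: emit LPAREN '('
pos=5: emit LPAREN '('
pos=7: enter COMMENT mode (saw '/*')
exit COMMENT mode (now at pos=17)
pos=17: enter COMMENT mode (saw '/*')
exit COMMENT mode (now at pos=25)
DONE. 4 tokens: [NUM, LPAREN, LPAREN, LPAREN]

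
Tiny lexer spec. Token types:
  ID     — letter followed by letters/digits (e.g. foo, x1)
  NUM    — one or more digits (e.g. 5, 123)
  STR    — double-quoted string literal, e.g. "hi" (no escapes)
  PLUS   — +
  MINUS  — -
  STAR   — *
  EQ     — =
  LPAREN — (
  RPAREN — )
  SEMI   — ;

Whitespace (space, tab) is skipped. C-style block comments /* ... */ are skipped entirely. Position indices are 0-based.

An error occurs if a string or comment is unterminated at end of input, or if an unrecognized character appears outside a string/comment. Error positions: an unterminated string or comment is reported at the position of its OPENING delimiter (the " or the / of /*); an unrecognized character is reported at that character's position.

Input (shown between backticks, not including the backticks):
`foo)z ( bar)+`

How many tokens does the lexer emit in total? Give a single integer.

pos=0: emit ID 'foo' (now at pos=3)
pos=3: emit RPAREN ')'
pos=4: emit ID 'z' (now at pos=5)
pos=6: emit LPAREN '('
pos=8: emit ID 'bar' (now at pos=11)
pos=11: emit RPAREN ')'
pos=12: emit PLUS '+'
DONE. 7 tokens: [ID, RPAREN, ID, LPAREN, ID, RPAREN, PLUS]

Answer: 7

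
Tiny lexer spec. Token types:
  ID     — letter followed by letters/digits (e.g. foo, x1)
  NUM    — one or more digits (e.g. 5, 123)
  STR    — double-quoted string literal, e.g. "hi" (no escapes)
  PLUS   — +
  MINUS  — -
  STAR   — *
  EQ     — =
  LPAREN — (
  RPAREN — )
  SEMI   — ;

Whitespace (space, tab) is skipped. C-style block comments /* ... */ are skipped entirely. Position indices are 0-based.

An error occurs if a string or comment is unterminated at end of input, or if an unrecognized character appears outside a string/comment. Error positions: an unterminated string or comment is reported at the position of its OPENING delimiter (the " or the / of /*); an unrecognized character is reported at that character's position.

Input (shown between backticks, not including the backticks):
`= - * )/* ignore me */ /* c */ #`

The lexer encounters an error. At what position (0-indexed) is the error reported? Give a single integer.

Answer: 31

Derivation:
pos=0: emit EQ '='
pos=2: emit MINUS '-'
pos=4: emit STAR '*'
pos=6: emit RPAREN ')'
pos=7: enter COMMENT mode (saw '/*')
exit COMMENT mode (now at pos=22)
pos=23: enter COMMENT mode (saw '/*')
exit COMMENT mode (now at pos=30)
pos=31: ERROR — unrecognized char '#'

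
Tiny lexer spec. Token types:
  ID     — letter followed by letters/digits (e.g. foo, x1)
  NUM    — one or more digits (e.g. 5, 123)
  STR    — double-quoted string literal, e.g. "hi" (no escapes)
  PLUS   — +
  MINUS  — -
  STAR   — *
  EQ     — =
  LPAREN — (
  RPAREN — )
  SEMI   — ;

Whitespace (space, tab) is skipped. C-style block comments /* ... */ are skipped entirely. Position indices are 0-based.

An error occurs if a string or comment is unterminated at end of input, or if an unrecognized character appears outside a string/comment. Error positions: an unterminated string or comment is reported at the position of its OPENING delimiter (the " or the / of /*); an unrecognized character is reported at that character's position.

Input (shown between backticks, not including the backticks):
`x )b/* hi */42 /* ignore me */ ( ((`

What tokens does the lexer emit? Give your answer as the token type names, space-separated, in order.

Answer: ID RPAREN ID NUM LPAREN LPAREN LPAREN

Derivation:
pos=0: emit ID 'x' (now at pos=1)
pos=2: emit RPAREN ')'
pos=3: emit ID 'b' (now at pos=4)
pos=4: enter COMMENT mode (saw '/*')
exit COMMENT mode (now at pos=12)
pos=12: emit NUM '42' (now at pos=14)
pos=15: enter COMMENT mode (saw '/*')
exit COMMENT mode (now at pos=30)
pos=31: emit LPAREN '('
pos=33: emit LPAREN '('
pos=34: emit LPAREN '('
DONE. 7 tokens: [ID, RPAREN, ID, NUM, LPAREN, LPAREN, LPAREN]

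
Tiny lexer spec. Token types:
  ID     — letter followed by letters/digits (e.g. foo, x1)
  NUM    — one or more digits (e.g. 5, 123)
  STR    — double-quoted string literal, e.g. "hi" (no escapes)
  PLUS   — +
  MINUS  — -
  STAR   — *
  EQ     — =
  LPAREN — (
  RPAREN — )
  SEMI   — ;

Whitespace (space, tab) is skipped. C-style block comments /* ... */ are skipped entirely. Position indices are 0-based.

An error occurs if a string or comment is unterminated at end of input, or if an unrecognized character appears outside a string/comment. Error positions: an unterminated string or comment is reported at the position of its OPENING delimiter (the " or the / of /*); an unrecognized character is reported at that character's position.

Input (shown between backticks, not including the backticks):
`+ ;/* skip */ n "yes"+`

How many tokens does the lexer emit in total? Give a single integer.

Answer: 5

Derivation:
pos=0: emit PLUS '+'
pos=2: emit SEMI ';'
pos=3: enter COMMENT mode (saw '/*')
exit COMMENT mode (now at pos=13)
pos=14: emit ID 'n' (now at pos=15)
pos=16: enter STRING mode
pos=16: emit STR "yes" (now at pos=21)
pos=21: emit PLUS '+'
DONE. 5 tokens: [PLUS, SEMI, ID, STR, PLUS]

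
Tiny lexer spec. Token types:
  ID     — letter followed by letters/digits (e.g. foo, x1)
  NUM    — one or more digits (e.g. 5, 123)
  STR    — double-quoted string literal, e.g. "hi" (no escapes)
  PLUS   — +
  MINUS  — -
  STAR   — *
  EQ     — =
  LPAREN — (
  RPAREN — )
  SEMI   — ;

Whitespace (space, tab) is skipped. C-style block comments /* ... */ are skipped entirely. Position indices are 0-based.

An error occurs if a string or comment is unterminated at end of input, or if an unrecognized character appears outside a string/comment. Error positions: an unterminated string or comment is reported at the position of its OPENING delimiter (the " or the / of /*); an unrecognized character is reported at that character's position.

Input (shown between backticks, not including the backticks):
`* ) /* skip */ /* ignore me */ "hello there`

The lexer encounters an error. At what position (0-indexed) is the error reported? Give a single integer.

Answer: 31

Derivation:
pos=0: emit STAR '*'
pos=2: emit RPAREN ')'
pos=4: enter COMMENT mode (saw '/*')
exit COMMENT mode (now at pos=14)
pos=15: enter COMMENT mode (saw '/*')
exit COMMENT mode (now at pos=30)
pos=31: enter STRING mode
pos=31: ERROR — unterminated string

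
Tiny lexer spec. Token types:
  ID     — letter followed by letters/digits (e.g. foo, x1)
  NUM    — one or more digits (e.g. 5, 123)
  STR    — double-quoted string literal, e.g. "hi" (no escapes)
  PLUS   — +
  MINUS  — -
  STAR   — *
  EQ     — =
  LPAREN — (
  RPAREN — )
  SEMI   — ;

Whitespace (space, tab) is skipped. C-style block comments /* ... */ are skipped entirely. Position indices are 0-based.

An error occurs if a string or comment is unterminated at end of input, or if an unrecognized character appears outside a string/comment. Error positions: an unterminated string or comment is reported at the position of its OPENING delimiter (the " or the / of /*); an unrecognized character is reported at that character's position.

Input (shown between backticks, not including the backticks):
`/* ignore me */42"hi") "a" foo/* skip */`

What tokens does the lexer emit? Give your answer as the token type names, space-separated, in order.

Answer: NUM STR RPAREN STR ID

Derivation:
pos=0: enter COMMENT mode (saw '/*')
exit COMMENT mode (now at pos=15)
pos=15: emit NUM '42' (now at pos=17)
pos=17: enter STRING mode
pos=17: emit STR "hi" (now at pos=21)
pos=21: emit RPAREN ')'
pos=23: enter STRING mode
pos=23: emit STR "a" (now at pos=26)
pos=27: emit ID 'foo' (now at pos=30)
pos=30: enter COMMENT mode (saw '/*')
exit COMMENT mode (now at pos=40)
DONE. 5 tokens: [NUM, STR, RPAREN, STR, ID]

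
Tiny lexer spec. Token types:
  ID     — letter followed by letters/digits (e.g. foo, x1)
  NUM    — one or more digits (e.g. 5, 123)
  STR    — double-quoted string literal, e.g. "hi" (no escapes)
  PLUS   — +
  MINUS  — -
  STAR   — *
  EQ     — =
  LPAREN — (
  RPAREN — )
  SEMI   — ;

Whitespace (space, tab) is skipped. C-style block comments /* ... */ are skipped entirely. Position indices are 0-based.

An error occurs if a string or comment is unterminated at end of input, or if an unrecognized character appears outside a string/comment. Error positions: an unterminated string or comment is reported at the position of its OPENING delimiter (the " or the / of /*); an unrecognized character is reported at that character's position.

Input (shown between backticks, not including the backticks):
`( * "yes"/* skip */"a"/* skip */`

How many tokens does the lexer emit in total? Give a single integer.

Answer: 4

Derivation:
pos=0: emit LPAREN '('
pos=2: emit STAR '*'
pos=4: enter STRING mode
pos=4: emit STR "yes" (now at pos=9)
pos=9: enter COMMENT mode (saw '/*')
exit COMMENT mode (now at pos=19)
pos=19: enter STRING mode
pos=19: emit STR "a" (now at pos=22)
pos=22: enter COMMENT mode (saw '/*')
exit COMMENT mode (now at pos=32)
DONE. 4 tokens: [LPAREN, STAR, STR, STR]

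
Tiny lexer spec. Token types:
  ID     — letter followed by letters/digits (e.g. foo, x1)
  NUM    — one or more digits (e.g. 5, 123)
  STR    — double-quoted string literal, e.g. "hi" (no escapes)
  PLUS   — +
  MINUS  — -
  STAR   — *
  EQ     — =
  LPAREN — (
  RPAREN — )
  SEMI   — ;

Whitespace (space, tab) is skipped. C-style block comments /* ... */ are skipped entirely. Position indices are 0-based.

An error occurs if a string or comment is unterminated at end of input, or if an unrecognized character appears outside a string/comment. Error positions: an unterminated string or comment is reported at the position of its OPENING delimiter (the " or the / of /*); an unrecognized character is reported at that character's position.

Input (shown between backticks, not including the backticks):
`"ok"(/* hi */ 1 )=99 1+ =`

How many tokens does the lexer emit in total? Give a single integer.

Answer: 9

Derivation:
pos=0: enter STRING mode
pos=0: emit STR "ok" (now at pos=4)
pos=4: emit LPAREN '('
pos=5: enter COMMENT mode (saw '/*')
exit COMMENT mode (now at pos=13)
pos=14: emit NUM '1' (now at pos=15)
pos=16: emit RPAREN ')'
pos=17: emit EQ '='
pos=18: emit NUM '99' (now at pos=20)
pos=21: emit NUM '1' (now at pos=22)
pos=22: emit PLUS '+'
pos=24: emit EQ '='
DONE. 9 tokens: [STR, LPAREN, NUM, RPAREN, EQ, NUM, NUM, PLUS, EQ]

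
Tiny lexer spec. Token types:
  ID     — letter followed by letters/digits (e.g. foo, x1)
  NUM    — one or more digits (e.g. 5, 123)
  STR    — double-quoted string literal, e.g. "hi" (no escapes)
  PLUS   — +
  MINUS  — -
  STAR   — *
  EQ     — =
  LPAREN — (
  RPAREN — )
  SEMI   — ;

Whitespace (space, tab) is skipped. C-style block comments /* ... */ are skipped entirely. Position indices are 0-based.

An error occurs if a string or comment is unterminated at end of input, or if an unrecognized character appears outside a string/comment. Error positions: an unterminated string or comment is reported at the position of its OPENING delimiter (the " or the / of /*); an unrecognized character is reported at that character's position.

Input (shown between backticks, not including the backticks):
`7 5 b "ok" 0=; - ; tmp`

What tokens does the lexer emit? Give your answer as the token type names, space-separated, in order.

pos=0: emit NUM '7' (now at pos=1)
pos=2: emit NUM '5' (now at pos=3)
pos=4: emit ID 'b' (now at pos=5)
pos=6: enter STRING mode
pos=6: emit STR "ok" (now at pos=10)
pos=11: emit NUM '0' (now at pos=12)
pos=12: emit EQ '='
pos=13: emit SEMI ';'
pos=15: emit MINUS '-'
pos=17: emit SEMI ';'
pos=19: emit ID 'tmp' (now at pos=22)
DONE. 10 tokens: [NUM, NUM, ID, STR, NUM, EQ, SEMI, MINUS, SEMI, ID]

Answer: NUM NUM ID STR NUM EQ SEMI MINUS SEMI ID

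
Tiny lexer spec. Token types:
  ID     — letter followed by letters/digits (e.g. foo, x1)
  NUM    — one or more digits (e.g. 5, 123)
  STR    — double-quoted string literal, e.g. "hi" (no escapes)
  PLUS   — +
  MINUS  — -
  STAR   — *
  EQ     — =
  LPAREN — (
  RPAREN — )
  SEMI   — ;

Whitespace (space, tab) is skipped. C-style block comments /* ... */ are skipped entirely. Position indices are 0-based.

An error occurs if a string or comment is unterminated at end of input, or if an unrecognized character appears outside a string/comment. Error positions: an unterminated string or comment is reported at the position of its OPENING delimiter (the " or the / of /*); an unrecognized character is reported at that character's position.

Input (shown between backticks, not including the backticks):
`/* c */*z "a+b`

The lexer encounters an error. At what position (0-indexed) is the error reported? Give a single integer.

Answer: 10

Derivation:
pos=0: enter COMMENT mode (saw '/*')
exit COMMENT mode (now at pos=7)
pos=7: emit STAR '*'
pos=8: emit ID 'z' (now at pos=9)
pos=10: enter STRING mode
pos=10: ERROR — unterminated string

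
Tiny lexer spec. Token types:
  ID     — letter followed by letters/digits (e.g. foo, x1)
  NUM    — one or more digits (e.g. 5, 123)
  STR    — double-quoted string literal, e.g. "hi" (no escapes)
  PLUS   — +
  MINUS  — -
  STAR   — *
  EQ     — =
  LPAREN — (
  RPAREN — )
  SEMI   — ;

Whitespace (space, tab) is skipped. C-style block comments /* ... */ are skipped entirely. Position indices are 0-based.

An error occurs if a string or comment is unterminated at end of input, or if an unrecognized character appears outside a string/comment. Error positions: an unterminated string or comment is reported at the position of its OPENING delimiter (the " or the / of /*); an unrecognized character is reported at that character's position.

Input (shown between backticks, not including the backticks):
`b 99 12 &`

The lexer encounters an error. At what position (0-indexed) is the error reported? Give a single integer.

Answer: 8

Derivation:
pos=0: emit ID 'b' (now at pos=1)
pos=2: emit NUM '99' (now at pos=4)
pos=5: emit NUM '12' (now at pos=7)
pos=8: ERROR — unrecognized char '&'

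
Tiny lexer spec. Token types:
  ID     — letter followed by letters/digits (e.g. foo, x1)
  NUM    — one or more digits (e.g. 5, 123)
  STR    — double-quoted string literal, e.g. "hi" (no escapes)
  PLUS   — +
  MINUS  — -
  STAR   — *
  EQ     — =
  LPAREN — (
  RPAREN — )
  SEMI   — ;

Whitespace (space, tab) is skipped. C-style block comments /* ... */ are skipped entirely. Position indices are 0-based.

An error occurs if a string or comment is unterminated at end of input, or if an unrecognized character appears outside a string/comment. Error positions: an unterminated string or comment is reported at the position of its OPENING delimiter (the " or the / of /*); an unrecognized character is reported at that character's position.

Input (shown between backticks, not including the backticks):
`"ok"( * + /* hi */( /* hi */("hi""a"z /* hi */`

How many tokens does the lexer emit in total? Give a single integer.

pos=0: enter STRING mode
pos=0: emit STR "ok" (now at pos=4)
pos=4: emit LPAREN '('
pos=6: emit STAR '*'
pos=8: emit PLUS '+'
pos=10: enter COMMENT mode (saw '/*')
exit COMMENT mode (now at pos=18)
pos=18: emit LPAREN '('
pos=20: enter COMMENT mode (saw '/*')
exit COMMENT mode (now at pos=28)
pos=28: emit LPAREN '('
pos=29: enter STRING mode
pos=29: emit STR "hi" (now at pos=33)
pos=33: enter STRING mode
pos=33: emit STR "a" (now at pos=36)
pos=36: emit ID 'z' (now at pos=37)
pos=38: enter COMMENT mode (saw '/*')
exit COMMENT mode (now at pos=46)
DONE. 9 tokens: [STR, LPAREN, STAR, PLUS, LPAREN, LPAREN, STR, STR, ID]

Answer: 9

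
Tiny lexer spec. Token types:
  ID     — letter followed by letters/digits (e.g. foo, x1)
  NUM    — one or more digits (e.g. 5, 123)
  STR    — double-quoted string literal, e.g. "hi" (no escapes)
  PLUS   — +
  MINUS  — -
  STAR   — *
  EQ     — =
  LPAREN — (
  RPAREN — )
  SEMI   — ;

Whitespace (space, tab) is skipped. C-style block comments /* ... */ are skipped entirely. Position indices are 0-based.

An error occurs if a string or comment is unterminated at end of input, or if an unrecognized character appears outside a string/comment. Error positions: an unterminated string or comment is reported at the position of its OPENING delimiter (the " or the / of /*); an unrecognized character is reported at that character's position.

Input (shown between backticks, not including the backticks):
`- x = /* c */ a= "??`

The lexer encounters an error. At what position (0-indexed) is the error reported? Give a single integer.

pos=0: emit MINUS '-'
pos=2: emit ID 'x' (now at pos=3)
pos=4: emit EQ '='
pos=6: enter COMMENT mode (saw '/*')
exit COMMENT mode (now at pos=13)
pos=14: emit ID 'a' (now at pos=15)
pos=15: emit EQ '='
pos=17: enter STRING mode
pos=17: ERROR — unterminated string

Answer: 17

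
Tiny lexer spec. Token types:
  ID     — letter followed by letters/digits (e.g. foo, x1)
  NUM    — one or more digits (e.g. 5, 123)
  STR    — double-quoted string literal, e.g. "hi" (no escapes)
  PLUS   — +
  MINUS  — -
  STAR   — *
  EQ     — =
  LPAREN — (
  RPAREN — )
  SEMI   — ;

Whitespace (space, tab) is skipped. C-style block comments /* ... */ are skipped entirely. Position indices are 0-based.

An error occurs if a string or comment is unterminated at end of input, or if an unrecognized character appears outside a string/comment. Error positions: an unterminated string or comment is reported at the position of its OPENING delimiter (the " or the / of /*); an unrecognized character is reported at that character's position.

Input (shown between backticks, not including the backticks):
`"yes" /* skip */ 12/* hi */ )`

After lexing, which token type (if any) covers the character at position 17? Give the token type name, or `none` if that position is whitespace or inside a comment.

pos=0: enter STRING mode
pos=0: emit STR "yes" (now at pos=5)
pos=6: enter COMMENT mode (saw '/*')
exit COMMENT mode (now at pos=16)
pos=17: emit NUM '12' (now at pos=19)
pos=19: enter COMMENT mode (saw '/*')
exit COMMENT mode (now at pos=27)
pos=28: emit RPAREN ')'
DONE. 3 tokens: [STR, NUM, RPAREN]
Position 17: char is '1' -> NUM

Answer: NUM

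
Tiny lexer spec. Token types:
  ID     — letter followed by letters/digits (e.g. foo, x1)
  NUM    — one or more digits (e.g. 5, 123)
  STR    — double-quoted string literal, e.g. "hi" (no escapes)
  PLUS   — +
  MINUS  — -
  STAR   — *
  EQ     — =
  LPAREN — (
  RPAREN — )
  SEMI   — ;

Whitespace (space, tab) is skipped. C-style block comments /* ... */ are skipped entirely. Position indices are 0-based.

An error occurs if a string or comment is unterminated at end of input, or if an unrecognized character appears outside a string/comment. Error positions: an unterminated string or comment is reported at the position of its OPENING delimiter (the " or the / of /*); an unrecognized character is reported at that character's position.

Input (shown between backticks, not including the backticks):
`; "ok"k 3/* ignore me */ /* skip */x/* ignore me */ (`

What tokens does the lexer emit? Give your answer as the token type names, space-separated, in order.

Answer: SEMI STR ID NUM ID LPAREN

Derivation:
pos=0: emit SEMI ';'
pos=2: enter STRING mode
pos=2: emit STR "ok" (now at pos=6)
pos=6: emit ID 'k' (now at pos=7)
pos=8: emit NUM '3' (now at pos=9)
pos=9: enter COMMENT mode (saw '/*')
exit COMMENT mode (now at pos=24)
pos=25: enter COMMENT mode (saw '/*')
exit COMMENT mode (now at pos=35)
pos=35: emit ID 'x' (now at pos=36)
pos=36: enter COMMENT mode (saw '/*')
exit COMMENT mode (now at pos=51)
pos=52: emit LPAREN '('
DONE. 6 tokens: [SEMI, STR, ID, NUM, ID, LPAREN]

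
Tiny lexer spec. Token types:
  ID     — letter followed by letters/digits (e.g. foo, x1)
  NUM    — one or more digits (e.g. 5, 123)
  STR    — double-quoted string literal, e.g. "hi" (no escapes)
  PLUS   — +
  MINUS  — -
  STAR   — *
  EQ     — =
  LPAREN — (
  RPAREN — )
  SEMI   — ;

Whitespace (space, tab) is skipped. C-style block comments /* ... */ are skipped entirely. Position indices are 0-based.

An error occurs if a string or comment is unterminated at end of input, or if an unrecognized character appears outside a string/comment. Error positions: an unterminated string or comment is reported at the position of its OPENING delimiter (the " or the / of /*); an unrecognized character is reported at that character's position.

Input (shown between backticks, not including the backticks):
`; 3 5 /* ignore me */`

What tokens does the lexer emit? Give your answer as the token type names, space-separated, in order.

Answer: SEMI NUM NUM

Derivation:
pos=0: emit SEMI ';'
pos=2: emit NUM '3' (now at pos=3)
pos=4: emit NUM '5' (now at pos=5)
pos=6: enter COMMENT mode (saw '/*')
exit COMMENT mode (now at pos=21)
DONE. 3 tokens: [SEMI, NUM, NUM]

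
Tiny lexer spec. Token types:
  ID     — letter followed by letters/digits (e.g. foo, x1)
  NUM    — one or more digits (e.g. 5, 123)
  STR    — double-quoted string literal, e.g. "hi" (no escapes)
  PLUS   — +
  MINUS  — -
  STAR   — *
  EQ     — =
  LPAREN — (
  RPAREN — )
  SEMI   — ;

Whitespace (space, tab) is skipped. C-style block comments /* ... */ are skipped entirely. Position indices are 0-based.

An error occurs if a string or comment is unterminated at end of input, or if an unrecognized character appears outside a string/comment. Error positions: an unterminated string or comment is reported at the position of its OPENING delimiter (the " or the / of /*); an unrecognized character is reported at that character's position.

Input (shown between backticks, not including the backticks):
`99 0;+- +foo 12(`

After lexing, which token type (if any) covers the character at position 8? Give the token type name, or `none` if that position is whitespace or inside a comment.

pos=0: emit NUM '99' (now at pos=2)
pos=3: emit NUM '0' (now at pos=4)
pos=4: emit SEMI ';'
pos=5: emit PLUS '+'
pos=6: emit MINUS '-'
pos=8: emit PLUS '+'
pos=9: emit ID 'foo' (now at pos=12)
pos=13: emit NUM '12' (now at pos=15)
pos=15: emit LPAREN '('
DONE. 9 tokens: [NUM, NUM, SEMI, PLUS, MINUS, PLUS, ID, NUM, LPAREN]
Position 8: char is '+' -> PLUS

Answer: PLUS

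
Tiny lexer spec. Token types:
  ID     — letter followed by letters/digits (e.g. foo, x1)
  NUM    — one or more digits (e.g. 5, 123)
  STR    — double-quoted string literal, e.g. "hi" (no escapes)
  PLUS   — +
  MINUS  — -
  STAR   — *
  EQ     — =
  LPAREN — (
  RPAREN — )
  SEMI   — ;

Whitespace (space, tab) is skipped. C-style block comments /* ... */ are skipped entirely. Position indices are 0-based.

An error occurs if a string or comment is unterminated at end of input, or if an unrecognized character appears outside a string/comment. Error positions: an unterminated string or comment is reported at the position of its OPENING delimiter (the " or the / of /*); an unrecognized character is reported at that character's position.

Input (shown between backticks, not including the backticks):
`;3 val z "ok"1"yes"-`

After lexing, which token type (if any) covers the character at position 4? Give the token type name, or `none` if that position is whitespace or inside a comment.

pos=0: emit SEMI ';'
pos=1: emit NUM '3' (now at pos=2)
pos=3: emit ID 'val' (now at pos=6)
pos=7: emit ID 'z' (now at pos=8)
pos=9: enter STRING mode
pos=9: emit STR "ok" (now at pos=13)
pos=13: emit NUM '1' (now at pos=14)
pos=14: enter STRING mode
pos=14: emit STR "yes" (now at pos=19)
pos=19: emit MINUS '-'
DONE. 8 tokens: [SEMI, NUM, ID, ID, STR, NUM, STR, MINUS]
Position 4: char is 'a' -> ID

Answer: ID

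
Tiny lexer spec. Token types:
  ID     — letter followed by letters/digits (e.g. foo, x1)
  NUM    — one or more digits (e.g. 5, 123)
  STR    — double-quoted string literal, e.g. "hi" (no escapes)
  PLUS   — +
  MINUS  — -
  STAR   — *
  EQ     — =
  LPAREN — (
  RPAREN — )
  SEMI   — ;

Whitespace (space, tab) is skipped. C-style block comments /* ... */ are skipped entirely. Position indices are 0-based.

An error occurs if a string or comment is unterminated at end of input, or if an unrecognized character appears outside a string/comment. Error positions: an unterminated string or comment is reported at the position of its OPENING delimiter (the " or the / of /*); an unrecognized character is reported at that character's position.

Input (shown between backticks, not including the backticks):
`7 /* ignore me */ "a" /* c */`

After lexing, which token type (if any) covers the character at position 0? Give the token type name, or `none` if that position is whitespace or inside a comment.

pos=0: emit NUM '7' (now at pos=1)
pos=2: enter COMMENT mode (saw '/*')
exit COMMENT mode (now at pos=17)
pos=18: enter STRING mode
pos=18: emit STR "a" (now at pos=21)
pos=22: enter COMMENT mode (saw '/*')
exit COMMENT mode (now at pos=29)
DONE. 2 tokens: [NUM, STR]
Position 0: char is '7' -> NUM

Answer: NUM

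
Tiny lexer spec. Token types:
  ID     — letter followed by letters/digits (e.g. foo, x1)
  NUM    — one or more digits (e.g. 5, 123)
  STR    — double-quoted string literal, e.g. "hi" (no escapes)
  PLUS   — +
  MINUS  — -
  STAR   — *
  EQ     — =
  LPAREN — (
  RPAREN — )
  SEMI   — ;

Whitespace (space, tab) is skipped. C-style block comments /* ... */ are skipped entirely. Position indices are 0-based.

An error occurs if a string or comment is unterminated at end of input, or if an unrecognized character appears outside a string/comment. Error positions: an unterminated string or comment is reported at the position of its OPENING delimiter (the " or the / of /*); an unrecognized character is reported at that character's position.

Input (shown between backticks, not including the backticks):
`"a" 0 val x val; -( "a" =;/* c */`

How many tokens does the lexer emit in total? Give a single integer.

pos=0: enter STRING mode
pos=0: emit STR "a" (now at pos=3)
pos=4: emit NUM '0' (now at pos=5)
pos=6: emit ID 'val' (now at pos=9)
pos=10: emit ID 'x' (now at pos=11)
pos=12: emit ID 'val' (now at pos=15)
pos=15: emit SEMI ';'
pos=17: emit MINUS '-'
pos=18: emit LPAREN '('
pos=20: enter STRING mode
pos=20: emit STR "a" (now at pos=23)
pos=24: emit EQ '='
pos=25: emit SEMI ';'
pos=26: enter COMMENT mode (saw '/*')
exit COMMENT mode (now at pos=33)
DONE. 11 tokens: [STR, NUM, ID, ID, ID, SEMI, MINUS, LPAREN, STR, EQ, SEMI]

Answer: 11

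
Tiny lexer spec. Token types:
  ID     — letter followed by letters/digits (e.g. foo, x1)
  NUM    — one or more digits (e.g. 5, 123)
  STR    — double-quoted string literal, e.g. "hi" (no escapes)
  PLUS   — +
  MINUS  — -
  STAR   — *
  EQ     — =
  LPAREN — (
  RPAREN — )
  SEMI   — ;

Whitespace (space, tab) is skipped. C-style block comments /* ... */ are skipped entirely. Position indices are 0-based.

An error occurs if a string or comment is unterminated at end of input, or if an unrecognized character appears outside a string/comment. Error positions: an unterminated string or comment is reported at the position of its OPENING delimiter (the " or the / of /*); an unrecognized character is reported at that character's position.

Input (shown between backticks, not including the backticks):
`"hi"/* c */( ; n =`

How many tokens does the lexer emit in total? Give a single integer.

Answer: 5

Derivation:
pos=0: enter STRING mode
pos=0: emit STR "hi" (now at pos=4)
pos=4: enter COMMENT mode (saw '/*')
exit COMMENT mode (now at pos=11)
pos=11: emit LPAREN '('
pos=13: emit SEMI ';'
pos=15: emit ID 'n' (now at pos=16)
pos=17: emit EQ '='
DONE. 5 tokens: [STR, LPAREN, SEMI, ID, EQ]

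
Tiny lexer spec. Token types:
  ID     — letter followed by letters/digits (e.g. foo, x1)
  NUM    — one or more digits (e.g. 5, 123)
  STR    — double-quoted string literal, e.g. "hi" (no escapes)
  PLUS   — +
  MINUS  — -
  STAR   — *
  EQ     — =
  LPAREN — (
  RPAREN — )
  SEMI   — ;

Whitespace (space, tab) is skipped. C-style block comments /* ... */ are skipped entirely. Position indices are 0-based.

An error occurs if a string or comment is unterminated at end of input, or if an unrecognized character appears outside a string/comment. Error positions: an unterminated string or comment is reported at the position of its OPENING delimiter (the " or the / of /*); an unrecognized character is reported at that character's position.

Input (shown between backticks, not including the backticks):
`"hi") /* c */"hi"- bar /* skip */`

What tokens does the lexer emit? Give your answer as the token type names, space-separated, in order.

Answer: STR RPAREN STR MINUS ID

Derivation:
pos=0: enter STRING mode
pos=0: emit STR "hi" (now at pos=4)
pos=4: emit RPAREN ')'
pos=6: enter COMMENT mode (saw '/*')
exit COMMENT mode (now at pos=13)
pos=13: enter STRING mode
pos=13: emit STR "hi" (now at pos=17)
pos=17: emit MINUS '-'
pos=19: emit ID 'bar' (now at pos=22)
pos=23: enter COMMENT mode (saw '/*')
exit COMMENT mode (now at pos=33)
DONE. 5 tokens: [STR, RPAREN, STR, MINUS, ID]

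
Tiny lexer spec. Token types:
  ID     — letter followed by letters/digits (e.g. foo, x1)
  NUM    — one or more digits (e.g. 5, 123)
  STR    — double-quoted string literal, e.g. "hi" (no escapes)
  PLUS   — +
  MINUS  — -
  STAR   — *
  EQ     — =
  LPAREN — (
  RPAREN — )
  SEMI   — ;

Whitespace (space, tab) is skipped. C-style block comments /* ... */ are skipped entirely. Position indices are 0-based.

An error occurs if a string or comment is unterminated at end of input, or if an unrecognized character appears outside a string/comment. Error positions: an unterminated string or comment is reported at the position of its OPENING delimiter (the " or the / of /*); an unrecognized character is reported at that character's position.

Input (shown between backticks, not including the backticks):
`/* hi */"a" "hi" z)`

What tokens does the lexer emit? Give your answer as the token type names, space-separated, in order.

Answer: STR STR ID RPAREN

Derivation:
pos=0: enter COMMENT mode (saw '/*')
exit COMMENT mode (now at pos=8)
pos=8: enter STRING mode
pos=8: emit STR "a" (now at pos=11)
pos=12: enter STRING mode
pos=12: emit STR "hi" (now at pos=16)
pos=17: emit ID 'z' (now at pos=18)
pos=18: emit RPAREN ')'
DONE. 4 tokens: [STR, STR, ID, RPAREN]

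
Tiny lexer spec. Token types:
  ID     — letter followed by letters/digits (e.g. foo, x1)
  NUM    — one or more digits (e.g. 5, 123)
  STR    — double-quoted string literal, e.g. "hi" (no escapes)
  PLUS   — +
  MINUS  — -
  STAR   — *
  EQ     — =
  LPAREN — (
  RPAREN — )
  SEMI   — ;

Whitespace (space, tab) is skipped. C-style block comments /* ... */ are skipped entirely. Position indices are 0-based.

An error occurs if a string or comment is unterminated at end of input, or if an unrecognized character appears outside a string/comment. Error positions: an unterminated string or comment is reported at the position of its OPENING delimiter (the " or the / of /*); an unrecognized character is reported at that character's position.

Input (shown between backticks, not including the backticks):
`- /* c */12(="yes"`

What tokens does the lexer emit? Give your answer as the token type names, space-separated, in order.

pos=0: emit MINUS '-'
pos=2: enter COMMENT mode (saw '/*')
exit COMMENT mode (now at pos=9)
pos=9: emit NUM '12' (now at pos=11)
pos=11: emit LPAREN '('
pos=12: emit EQ '='
pos=13: enter STRING mode
pos=13: emit STR "yes" (now at pos=18)
DONE. 5 tokens: [MINUS, NUM, LPAREN, EQ, STR]

Answer: MINUS NUM LPAREN EQ STR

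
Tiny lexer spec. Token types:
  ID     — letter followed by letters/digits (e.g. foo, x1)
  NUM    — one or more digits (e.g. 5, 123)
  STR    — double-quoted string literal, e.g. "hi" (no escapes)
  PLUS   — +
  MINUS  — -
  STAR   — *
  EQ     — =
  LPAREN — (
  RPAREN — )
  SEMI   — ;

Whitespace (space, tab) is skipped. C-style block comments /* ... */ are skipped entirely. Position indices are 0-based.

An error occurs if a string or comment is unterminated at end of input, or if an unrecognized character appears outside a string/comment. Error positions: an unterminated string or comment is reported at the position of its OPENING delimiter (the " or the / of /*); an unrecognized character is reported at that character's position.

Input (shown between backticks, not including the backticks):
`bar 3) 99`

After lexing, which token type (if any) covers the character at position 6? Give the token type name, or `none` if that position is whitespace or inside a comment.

Answer: none

Derivation:
pos=0: emit ID 'bar' (now at pos=3)
pos=4: emit NUM '3' (now at pos=5)
pos=5: emit RPAREN ')'
pos=7: emit NUM '99' (now at pos=9)
DONE. 4 tokens: [ID, NUM, RPAREN, NUM]
Position 6: char is ' ' -> none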